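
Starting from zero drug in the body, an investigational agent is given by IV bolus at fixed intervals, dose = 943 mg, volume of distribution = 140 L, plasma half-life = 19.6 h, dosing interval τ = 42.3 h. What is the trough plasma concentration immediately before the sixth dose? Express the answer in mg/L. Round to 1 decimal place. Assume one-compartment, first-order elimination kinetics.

C₀ per dose = Dose / Vd = 943 / 140 = 6.736 mg/L
k = ln2 / t½ = 0.693147 / 19.6 = 0.03536 h⁻¹
Fraction remaining after one interval: r = e^(−kτ) = e^(−0.03536 × 42.3) = 0.2241
Before dose 6, 5 doses have been given (aged 1τ, 2τ, 3τ, 4τ, 5τ).
C_trough = C₀ × (r + r² + … + r^5) = C₀ × r(1−r^5)/(1−r)
        = 6.736 × 0.2241 × (1 − 0.0005652) / (1 − 0.2241) = 1.944 mg/L

1.9 mg/L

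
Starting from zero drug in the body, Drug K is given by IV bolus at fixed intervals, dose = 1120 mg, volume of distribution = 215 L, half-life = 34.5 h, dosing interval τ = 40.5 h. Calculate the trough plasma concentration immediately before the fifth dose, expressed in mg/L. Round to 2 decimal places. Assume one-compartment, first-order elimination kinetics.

3.99 mg/L

C₀ per dose = Dose / Vd = 1120 / 215 = 5.209 mg/L
k = ln2 / t½ = 0.693147 / 34.5 = 0.02009 h⁻¹
Fraction remaining after one interval: r = e^(−kτ) = e^(−0.02009 × 40.5) = 0.4432
Before dose 5, 4 doses have been given (aged 1τ, 2τ, 3τ, 4τ).
C_trough = C₀ × (r + r² + … + r^4) = C₀ × r(1−r^4)/(1−r)
        = 5.209 × 0.4432 × (1 − 0.03858) / (1 − 0.4432) = 3.986 mg/L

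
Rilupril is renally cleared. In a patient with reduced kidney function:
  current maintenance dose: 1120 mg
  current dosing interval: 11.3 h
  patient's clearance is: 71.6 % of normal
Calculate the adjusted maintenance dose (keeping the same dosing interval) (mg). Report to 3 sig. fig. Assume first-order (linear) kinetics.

802 mg

To keep the same average steady-state level, dosing rate must scale with clearance.
CL ratio = 71.6 / 100 = 0.7160
New dose (same interval) = 1120 × 0.7160 = 801.9 mg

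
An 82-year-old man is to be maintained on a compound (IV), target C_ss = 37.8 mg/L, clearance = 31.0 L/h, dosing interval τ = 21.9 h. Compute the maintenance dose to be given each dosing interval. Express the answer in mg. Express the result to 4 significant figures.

At steady state, Dose/τ = Css × CL.
Dose = Css × CL × τ = 37.8 × 31.00 × 21.9 = 25660 mg

25660 mg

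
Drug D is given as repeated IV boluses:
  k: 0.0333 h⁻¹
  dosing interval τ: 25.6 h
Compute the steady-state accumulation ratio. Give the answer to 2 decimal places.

1.74

e^(−kτ) = e^(−0.03330 × 25.6) = 0.4264
Accumulation ratio R = 1 / (1 − e^(−kτ)) = 1 / (1 − 0.4264) = 1.743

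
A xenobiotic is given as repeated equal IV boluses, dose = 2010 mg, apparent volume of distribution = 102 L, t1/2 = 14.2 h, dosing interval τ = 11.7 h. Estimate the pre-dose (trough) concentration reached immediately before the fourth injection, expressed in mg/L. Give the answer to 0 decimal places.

21 mg/L

C₀ per dose = Dose / Vd = 2010 / 102 = 19.71 mg/L
k = ln2 / t½ = 0.693147 / 14.2 = 0.04881 h⁻¹
Fraction remaining after one interval: r = e^(−kτ) = e^(−0.04881 × 11.7) = 0.5649
Before dose 4, 3 doses have been given (aged 1τ, 2τ, 3τ).
C_trough = C₀ × (r + r² + … + r^3) = C₀ × r(1−r^3)/(1−r)
        = 19.71 × 0.5649 × (1 − 0.1803) / (1 − 0.5649) = 20.98 mg/L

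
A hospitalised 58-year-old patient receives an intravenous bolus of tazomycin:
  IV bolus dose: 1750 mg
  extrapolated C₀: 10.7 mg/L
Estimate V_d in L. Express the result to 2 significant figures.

Vd = Dose / C₀ = 1750 / 10.7 = 163.6 L

160 L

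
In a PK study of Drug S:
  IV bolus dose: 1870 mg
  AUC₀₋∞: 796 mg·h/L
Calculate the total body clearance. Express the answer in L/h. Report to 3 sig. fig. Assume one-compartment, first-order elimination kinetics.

2.35 L/h

CL = Dose / AUC = 1870 / 796 = 2.349 L/h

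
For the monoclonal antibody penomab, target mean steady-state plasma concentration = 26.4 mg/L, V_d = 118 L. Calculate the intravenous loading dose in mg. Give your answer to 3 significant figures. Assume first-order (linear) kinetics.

LD = Css × Vd = 26.4 × 118 = 3115 mg

3120 mg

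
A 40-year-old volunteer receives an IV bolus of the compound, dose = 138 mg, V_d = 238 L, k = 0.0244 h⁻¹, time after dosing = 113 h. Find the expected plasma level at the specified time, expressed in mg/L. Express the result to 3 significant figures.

C₀ = Dose / Vd = 138.0 / 238 = 0.5798 mg/L
C = C₀ · e^(−k·t) = 0.5798 × e^(−0.02440 × 113)
  = 0.5798 × 0.06347 = 0.03680 mg/L

0.0368 mg/L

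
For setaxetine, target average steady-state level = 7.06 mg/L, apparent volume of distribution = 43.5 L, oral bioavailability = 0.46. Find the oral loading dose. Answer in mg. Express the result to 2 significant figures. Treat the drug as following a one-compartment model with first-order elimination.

LD = Css × Vd / F = 7.06 × 43.5 / 0.46 = 667.6 mg

670 mg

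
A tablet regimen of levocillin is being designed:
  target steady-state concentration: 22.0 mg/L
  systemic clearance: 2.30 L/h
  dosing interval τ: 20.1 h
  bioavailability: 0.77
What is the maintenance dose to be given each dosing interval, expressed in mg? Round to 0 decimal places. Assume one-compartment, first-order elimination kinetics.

1321 mg

At steady state, F × (Dose/τ) = Css × CL.
Dose = Css × CL × τ / F = 22.0 × 2.300 × 20.1 / 0.77 = 1321 mg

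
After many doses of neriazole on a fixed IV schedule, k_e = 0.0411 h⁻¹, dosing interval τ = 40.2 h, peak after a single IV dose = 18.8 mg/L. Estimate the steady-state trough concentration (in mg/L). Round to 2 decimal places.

e^(−kτ) = e^(−0.04110 × 40.2) = 0.1916
Accumulation ratio R = 1 / (1 − e^(−kτ)) = 1 / (1 − 0.1916) = 1.237
Steady-state trough = C₀ × R × e^(−kτ) = 18.8 × 1.237 × 0.1916 = 4.456 mg/L

4.46 mg/L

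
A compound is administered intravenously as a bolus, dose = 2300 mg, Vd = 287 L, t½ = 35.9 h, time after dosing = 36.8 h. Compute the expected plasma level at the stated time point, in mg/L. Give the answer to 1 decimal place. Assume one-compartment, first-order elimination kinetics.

3.9 mg/L

C₀ = Dose / Vd = 2300 / 287 = 8.014 mg/L
k = ln2 / t½ = 0.693147 / 35.9 = 0.01931 h⁻¹
C = C₀ · e^(−k·t) = 8.014 × e^(−0.01931 × 36.8)
  = 8.014 × 0.4913 = 3.937 mg/L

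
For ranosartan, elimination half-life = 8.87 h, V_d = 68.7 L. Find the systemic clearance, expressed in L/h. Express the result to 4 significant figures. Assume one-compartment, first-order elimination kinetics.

5.369 L/h

k = ln2 / t½ = 0.693147 / 8.87 = 0.07815 h⁻¹
CL = k × Vd = 0.07815 × 68.7 = 5.369 L/h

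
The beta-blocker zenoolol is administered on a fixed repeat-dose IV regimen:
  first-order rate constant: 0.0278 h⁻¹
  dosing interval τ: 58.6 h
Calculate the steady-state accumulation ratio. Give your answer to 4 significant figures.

1.244

e^(−kτ) = e^(−0.02780 × 58.6) = 0.1961
Accumulation ratio R = 1 / (1 − e^(−kτ)) = 1 / (1 − 0.1961) = 1.244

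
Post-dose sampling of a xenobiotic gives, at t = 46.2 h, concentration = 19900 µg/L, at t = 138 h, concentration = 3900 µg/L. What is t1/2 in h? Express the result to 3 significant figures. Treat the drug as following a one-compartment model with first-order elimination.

39.0 h

k = ln(C₁/C₂) / (t₂ − t₁) = ln(19900/3900) / (138 − 46.2)
  = 1.630 / 91.80 = 0.01776 h⁻¹
t½ = ln2 / k = 0.693147 / 0.01776 = 39.03 h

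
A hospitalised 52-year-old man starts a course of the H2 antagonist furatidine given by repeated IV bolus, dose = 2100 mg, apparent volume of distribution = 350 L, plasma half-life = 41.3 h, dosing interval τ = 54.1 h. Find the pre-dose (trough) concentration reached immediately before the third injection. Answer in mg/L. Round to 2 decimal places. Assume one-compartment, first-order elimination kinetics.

C₀ per dose = Dose / Vd = 2100 / 350 = 6.000 mg/L
k = ln2 / t½ = 0.693147 / 41.3 = 0.01678 h⁻¹
Fraction remaining after one interval: r = e^(−kτ) = e^(−0.01678 × 54.1) = 0.4034
Before dose 3, 2 doses have been given (aged 1τ, 2τ).
C_trough = C₀ × (r + r²) = 6.000 × (0.4034 + 0.1627) = 3.397 mg/L

3.40 mg/L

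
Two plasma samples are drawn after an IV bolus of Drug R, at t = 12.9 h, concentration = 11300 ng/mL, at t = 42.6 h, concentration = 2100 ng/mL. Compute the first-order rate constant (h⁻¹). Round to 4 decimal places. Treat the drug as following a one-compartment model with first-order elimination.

k = ln(C₁/C₂) / (t₂ − t₁) = ln(11300/2100) / (42.6 − 12.9)
  = 1.683 / 29.70 = 0.05667 h⁻¹

0.0567 h⁻¹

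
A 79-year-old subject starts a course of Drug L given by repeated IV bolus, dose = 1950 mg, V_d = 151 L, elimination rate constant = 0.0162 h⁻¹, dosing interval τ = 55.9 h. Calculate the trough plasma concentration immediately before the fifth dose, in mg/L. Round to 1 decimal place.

C₀ per dose = Dose / Vd = 1950 / 151 = 12.91 mg/L
Fraction remaining after one interval: r = e^(−kτ) = e^(−0.01620 × 55.9) = 0.4043
Before dose 5, 4 doses have been given (aged 1τ, 2τ, 3τ, 4τ).
C_trough = C₀ × (r + r² + … + r^4) = C₀ × r(1−r^4)/(1−r)
        = 12.91 × 0.4043 × (1 − 0.02672) / (1 − 0.4043) = 8.528 mg/L

8.5 mg/L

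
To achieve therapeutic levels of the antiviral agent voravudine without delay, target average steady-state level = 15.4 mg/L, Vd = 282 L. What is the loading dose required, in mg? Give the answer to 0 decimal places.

4343 mg

LD = Css × Vd = 15.4 × 282 = 4343 mg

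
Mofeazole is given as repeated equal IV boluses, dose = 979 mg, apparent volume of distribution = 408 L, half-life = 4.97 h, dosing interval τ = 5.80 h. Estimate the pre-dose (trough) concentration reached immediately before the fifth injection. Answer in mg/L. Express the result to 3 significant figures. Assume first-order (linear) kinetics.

C₀ per dose = Dose / Vd = 979 / 408 = 2.400 mg/L
k = ln2 / t½ = 0.693147 / 4.97 = 0.1395 h⁻¹
Fraction remaining after one interval: r = e^(−kτ) = e^(−0.1395 × 5.80) = 0.4453
Before dose 5, 4 doses have been given (aged 1τ, 2τ, 3τ, 4τ).
C_trough = C₀ × (r + r² + … + r^4) = C₀ × r(1−r^4)/(1−r)
        = 2.400 × 0.4453 × (1 − 0.03932) / (1 − 0.4453) = 1.851 mg/L

1.85 mg/L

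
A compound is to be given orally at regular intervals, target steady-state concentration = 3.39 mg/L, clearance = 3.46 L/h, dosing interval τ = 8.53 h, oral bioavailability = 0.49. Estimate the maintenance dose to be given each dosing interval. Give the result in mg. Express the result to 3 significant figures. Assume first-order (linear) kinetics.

At steady state, F × (Dose/τ) = Css × CL.
Dose = Css × CL × τ / F = 3.39 × 3.460 × 8.53 / 0.49 = 204.2 mg

204 mg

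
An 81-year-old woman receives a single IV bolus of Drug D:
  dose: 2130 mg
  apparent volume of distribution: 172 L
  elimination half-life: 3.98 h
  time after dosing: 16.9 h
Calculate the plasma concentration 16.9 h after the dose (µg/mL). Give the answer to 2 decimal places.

C₀ = Dose / Vd = 2130 / 172 = 12.38 mg/L
k = ln2 / t½ = 0.693147 / 3.98 = 0.1742 h⁻¹
C = C₀ · e^(−k·t) = 12.38 × e^(−0.1742 × 16.9)
  = 12.38 × 0.05266 = 0.6519 mg/L
(0.6519 mg/L = 0.6519 µg/mL)

0.65 µg/mL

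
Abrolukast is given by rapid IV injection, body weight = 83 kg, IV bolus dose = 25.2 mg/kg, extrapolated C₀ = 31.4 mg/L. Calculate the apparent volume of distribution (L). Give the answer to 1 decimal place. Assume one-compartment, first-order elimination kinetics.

66.6 L

Dose = 25.2 × 83 = 2092 mg
Vd = Dose / C₀ = 2092 / 31.4 = 66.62 L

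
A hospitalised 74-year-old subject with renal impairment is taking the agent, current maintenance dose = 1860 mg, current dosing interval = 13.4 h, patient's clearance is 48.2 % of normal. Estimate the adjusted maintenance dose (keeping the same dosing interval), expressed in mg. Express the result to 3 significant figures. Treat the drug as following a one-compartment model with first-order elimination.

897 mg

To keep the same average steady-state level, dosing rate must scale with clearance.
CL ratio = 48.2 / 100 = 0.4820
New dose (same interval) = 1860 × 0.4820 = 896.5 mg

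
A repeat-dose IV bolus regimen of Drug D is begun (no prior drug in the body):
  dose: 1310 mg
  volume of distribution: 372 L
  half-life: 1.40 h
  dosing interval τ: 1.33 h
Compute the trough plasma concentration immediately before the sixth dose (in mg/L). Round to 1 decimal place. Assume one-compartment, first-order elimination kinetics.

3.6 mg/L

C₀ per dose = Dose / Vd = 1310 / 372 = 3.522 mg/L
k = ln2 / t½ = 0.693147 / 1.40 = 0.4951 h⁻¹
Fraction remaining after one interval: r = e^(−kτ) = e^(−0.4951 × 1.33) = 0.5176
Before dose 6, 5 doses have been given (aged 1τ, 2τ, 3τ, 4τ, 5τ).
C_trough = C₀ × (r + r² + … + r^5) = C₀ × r(1−r^5)/(1−r)
        = 3.522 × 0.5176 × (1 − 0.03715) / (1 − 0.5176) = 3.639 mg/L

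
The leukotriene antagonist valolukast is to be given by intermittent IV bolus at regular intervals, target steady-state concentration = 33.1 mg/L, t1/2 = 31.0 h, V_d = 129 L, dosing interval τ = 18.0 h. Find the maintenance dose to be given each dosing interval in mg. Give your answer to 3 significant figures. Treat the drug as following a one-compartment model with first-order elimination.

k = ln2 / t½ = 0.693147 / 31.0 = 0.02236 h⁻¹
CL = k × Vd = 0.02236 × 129 = 2.884 L/h
At steady state, Dose/τ = Css × CL.
Dose = Css × CL × τ = 33.1 × 2.884 × 18.0 = 1718 mg

1720 mg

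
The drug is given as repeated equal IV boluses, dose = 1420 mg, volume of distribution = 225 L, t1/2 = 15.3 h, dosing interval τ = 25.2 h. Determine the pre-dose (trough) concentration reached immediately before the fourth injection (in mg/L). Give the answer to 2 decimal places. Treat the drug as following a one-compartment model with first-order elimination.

C₀ per dose = Dose / Vd = 1420 / 225 = 6.311 mg/L
k = ln2 / t½ = 0.693147 / 15.3 = 0.04530 h⁻¹
Fraction remaining after one interval: r = e^(−kτ) = e^(−0.04530 × 25.2) = 0.3193
Before dose 4, 3 doses have been given (aged 1τ, 2τ, 3τ).
C_trough = C₀ × (r + r² + … + r^3) = C₀ × r(1−r^3)/(1−r)
        = 6.311 × 0.3193 × (1 − 0.03255) / (1 − 0.3193) = 2.864 mg/L

2.86 mg/L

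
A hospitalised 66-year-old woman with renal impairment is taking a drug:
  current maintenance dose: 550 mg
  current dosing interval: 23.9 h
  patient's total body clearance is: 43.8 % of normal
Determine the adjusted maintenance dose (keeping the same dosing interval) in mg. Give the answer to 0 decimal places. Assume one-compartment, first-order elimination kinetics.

To keep the same average steady-state level, dosing rate must scale with clearance.
CL ratio = 43.8 / 100 = 0.4380
New dose (same interval) = 550 × 0.4380 = 240.9 mg

241 mg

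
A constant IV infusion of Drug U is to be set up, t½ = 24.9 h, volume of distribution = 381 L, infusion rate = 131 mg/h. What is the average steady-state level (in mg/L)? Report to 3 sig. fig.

12.4 mg/L

k = ln2 / t½ = 0.693147 / 24.9 = 0.02784 h⁻¹
CL = k × Vd = 0.02784 × 381 = 10.61 L/h
At steady state Css = R₀ / CL = 131 / 10.61 = 12.35 mg/L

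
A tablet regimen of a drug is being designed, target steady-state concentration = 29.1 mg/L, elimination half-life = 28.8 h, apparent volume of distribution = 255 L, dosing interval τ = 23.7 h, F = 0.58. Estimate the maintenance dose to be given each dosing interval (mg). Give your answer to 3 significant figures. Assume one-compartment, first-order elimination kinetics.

k = ln2 / t½ = 0.693147 / 28.8 = 0.02407 h⁻¹
CL = k × Vd = 0.02407 × 255 = 6.138 L/h
At steady state, F × (Dose/τ) = Css × CL.
Dose = Css × CL × τ / F = 29.1 × 6.138 × 23.7 / 0.58 = 7299 mg

7300 mg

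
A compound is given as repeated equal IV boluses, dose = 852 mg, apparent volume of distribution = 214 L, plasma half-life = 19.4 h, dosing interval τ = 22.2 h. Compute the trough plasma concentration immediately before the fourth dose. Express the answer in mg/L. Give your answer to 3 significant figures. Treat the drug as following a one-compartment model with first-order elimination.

C₀ per dose = Dose / Vd = 852 / 214 = 3.981 mg/L
k = ln2 / t½ = 0.693147 / 19.4 = 0.03573 h⁻¹
Fraction remaining after one interval: r = e^(−kτ) = e^(−0.03573 × 22.2) = 0.4524
Before dose 4, 3 doses have been given (aged 1τ, 2τ, 3τ).
C_trough = C₀ × (r + r² + … + r^3) = C₀ × r(1−r^3)/(1−r)
        = 3.981 × 0.4524 × (1 − 0.09259) / (1 − 0.4524) = 2.984 mg/L

2.98 mg/L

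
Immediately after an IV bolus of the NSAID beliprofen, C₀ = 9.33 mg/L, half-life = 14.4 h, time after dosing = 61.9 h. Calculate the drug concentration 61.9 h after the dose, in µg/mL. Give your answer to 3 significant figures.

0.474 µg/mL

k = ln2 / t½ = 0.693147 / 14.4 = 0.04814 h⁻¹
C = C₀ · e^(−k·t) = 9.330 × e^(−0.04814 × 61.9)
  = 9.330 × 0.05080 = 0.4740 mg/L
(0.4740 mg/L = 0.4740 µg/mL)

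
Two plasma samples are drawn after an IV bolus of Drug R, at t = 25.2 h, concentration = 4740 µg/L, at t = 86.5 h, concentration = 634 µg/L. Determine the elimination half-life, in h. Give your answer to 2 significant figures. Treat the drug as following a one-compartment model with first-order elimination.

21 h

k = ln(C₁/C₂) / (t₂ − t₁) = ln(4740/634) / (86.5 − 25.2)
  = 2.012 / 61.30 = 0.03282 h⁻¹
t½ = ln2 / k = 0.693147 / 0.03282 = 21.12 h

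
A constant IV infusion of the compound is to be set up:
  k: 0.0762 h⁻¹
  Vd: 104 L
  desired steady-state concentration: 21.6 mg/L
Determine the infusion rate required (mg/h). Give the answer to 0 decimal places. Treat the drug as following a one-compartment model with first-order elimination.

171 mg/h

CL = k × Vd = 0.07620 × 104 = 7.925 L/h
At steady state, infusion rate R₀ = Css × CL = 21.6 × 7.925 = 171.2 mg/h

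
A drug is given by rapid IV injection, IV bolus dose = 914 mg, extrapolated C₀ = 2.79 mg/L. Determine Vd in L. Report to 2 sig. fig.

330 L

Vd = Dose / C₀ = 914.0 / 2.79 = 327.6 L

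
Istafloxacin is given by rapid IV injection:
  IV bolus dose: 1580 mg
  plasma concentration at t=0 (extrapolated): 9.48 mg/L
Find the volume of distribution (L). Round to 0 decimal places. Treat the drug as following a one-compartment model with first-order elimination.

Vd = Dose / C₀ = 1580 / 9.48 = 166.7 L

167 L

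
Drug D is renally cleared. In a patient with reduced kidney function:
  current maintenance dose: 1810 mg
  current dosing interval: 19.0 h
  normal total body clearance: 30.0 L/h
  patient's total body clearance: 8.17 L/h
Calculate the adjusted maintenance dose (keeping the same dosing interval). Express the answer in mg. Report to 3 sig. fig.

To keep the same average steady-state level, dosing rate must scale with clearance.
CL ratio = 8.17 / 30.0 = 0.2723
New dose (same interval) = 1810 × 0.2723 = 492.9 mg

493 mg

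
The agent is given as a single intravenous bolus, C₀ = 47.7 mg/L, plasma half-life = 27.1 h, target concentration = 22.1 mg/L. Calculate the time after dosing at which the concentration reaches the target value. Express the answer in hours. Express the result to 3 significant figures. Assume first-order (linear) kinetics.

k = ln2 / t½ = 0.693147 / 27.1 = 0.02558 h⁻¹
t = ln(C₀ / C) / k = ln(47.70 / 22.1) / 0.02558
  = ln(2.158) / 0.02558 = 0.7692 / 0.02558 = 30.07 h

30.1 h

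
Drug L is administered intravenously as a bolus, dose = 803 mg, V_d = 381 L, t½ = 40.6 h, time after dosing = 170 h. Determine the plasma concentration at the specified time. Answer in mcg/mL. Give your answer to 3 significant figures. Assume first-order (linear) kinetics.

0.116 mcg/mL

C₀ = Dose / Vd = 803.0 / 381 = 2.108 mg/L
k = ln2 / t½ = 0.693147 / 40.6 = 0.01707 h⁻¹
C = C₀ · e^(−k·t) = 2.108 × e^(−0.01707 × 170)
  = 2.108 × 0.05492 = 0.1158 mg/L
(0.1158 mg/L = 0.1158 mcg/mL)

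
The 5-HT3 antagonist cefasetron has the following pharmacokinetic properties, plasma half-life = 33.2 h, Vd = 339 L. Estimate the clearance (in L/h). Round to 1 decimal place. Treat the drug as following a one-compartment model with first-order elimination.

7.1 L/h

k = ln2 / t½ = 0.693147 / 33.2 = 0.02088 h⁻¹
CL = k × Vd = 0.02088 × 339 = 7.078 L/h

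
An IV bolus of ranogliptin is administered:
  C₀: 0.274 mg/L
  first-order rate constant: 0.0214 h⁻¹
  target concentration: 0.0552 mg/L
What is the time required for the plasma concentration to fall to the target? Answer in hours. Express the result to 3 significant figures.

74.9 h

t = ln(C₀ / C) / k = ln(0.2740 / 0.0552) / 0.02140
  = ln(4.964) / 0.02140 = 1.602 / 0.02140 = 74.86 h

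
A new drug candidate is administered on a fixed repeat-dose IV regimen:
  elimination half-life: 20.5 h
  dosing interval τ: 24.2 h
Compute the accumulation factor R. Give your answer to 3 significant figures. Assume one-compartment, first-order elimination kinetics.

1.79

k = ln2 / t½ = 0.693147 / 20.5 = 0.03381 h⁻¹
e^(−kτ) = e^(−0.03381 × 24.2) = 0.4412
Accumulation ratio R = 1 / (1 − e^(−kτ)) = 1 / (1 − 0.4412) = 1.790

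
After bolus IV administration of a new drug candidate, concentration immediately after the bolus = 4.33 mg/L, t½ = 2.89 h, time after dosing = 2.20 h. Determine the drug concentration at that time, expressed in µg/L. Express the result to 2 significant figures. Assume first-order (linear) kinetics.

2600 µg/L

k = ln2 / t½ = 0.693147 / 2.89 = 0.2398 h⁻¹
C = C₀ · e^(−k·t) = 4.330 × e^(−0.2398 × 2.20)
  = 4.330 × 0.5900 = 2.555 mg/L
Convert: 2.555 mg/L × 1000 = 2555 µg/L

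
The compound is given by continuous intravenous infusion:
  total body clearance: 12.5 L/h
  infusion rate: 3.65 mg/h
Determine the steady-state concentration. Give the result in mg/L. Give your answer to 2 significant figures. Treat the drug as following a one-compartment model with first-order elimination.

At steady state Css = R₀ / CL = 3.65 / 12.50 = 0.2920 mg/L

0.29 mg/L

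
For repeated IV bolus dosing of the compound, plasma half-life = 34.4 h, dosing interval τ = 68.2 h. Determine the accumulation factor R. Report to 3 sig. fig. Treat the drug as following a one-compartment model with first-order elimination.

1.34

k = ln2 / t½ = 0.693147 / 34.4 = 0.02015 h⁻¹
e^(−kτ) = e^(−0.02015 × 68.2) = 0.2530
Accumulation ratio R = 1 / (1 − e^(−kτ)) = 1 / (1 − 0.2530) = 1.339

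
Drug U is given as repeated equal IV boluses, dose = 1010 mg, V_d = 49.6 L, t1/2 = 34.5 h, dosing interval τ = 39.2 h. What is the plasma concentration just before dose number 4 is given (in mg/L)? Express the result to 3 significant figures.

15.4 mg/L

C₀ per dose = Dose / Vd = 1010 / 49.6 = 20.36 mg/L
k = ln2 / t½ = 0.693147 / 34.5 = 0.02009 h⁻¹
Fraction remaining after one interval: r = e^(−kτ) = e^(−0.02009 × 39.2) = 0.4550
Before dose 4, 3 doses have been given (aged 1τ, 2τ, 3τ).
C_trough = C₀ × (r + r² + … + r^3) = C₀ × r(1−r^3)/(1−r)
        = 20.36 × 0.4550 × (1 − 0.09420) / (1 − 0.4550) = 15.40 mg/L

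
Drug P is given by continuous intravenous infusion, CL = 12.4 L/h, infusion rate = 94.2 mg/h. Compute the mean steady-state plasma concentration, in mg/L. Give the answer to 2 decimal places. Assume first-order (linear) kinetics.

7.60 mg/L

At steady state Css = R₀ / CL = 94.2 / 12.40 = 7.597 mg/L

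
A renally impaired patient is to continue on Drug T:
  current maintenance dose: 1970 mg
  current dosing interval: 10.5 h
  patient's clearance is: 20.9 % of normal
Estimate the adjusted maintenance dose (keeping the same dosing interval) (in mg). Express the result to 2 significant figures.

410 mg

To keep the same average steady-state level, dosing rate must scale with clearance.
CL ratio = 20.9 / 100 = 0.2090
New dose (same interval) = 1970 × 0.2090 = 411.7 mg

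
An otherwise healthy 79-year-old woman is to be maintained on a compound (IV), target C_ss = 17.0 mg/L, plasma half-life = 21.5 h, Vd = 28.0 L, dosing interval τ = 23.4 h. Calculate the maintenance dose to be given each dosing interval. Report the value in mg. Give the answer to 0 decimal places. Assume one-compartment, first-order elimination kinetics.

359 mg

k = ln2 / t½ = 0.693147 / 21.5 = 0.03224 h⁻¹
CL = k × Vd = 0.03224 × 28.0 = 0.9027 L/h
At steady state, Dose/τ = Css × CL.
Dose = Css × CL × τ = 17.0 × 0.9027 × 23.4 = 359.1 mg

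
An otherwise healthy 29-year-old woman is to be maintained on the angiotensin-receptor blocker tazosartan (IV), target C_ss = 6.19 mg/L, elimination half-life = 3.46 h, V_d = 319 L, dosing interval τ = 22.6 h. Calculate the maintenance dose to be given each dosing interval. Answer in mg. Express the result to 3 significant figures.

k = ln2 / t½ = 0.693147 / 3.46 = 0.2003 h⁻¹
CL = k × Vd = 0.2003 × 319 = 63.90 L/h
At steady state, Dose/τ = Css × CL.
Dose = Css × CL × τ = 6.19 × 63.90 × 22.6 = 8939 mg

8940 mg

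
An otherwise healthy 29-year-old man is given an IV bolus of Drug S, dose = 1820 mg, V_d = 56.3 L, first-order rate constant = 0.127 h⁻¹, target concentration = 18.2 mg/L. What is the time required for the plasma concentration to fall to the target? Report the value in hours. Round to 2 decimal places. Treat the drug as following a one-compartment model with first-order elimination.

4.52 h

C₀ = Dose / Vd = 1820 / 56.3 = 32.33 mg/L
t = ln(C₀ / C) / k = ln(32.33 / 18.2) / 0.1270
  = ln(1.776) / 0.1270 = 0.5744 / 0.1270 = 4.523 h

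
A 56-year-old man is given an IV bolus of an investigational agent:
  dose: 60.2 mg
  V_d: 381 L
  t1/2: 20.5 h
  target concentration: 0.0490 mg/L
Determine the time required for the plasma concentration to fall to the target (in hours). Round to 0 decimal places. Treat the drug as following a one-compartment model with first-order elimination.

35 h

C₀ = Dose / Vd = 60.20 / 381 = 0.1580 mg/L
k = ln2 / t½ = 0.693147 / 20.5 = 0.03381 h⁻¹
t = ln(C₀ / C) / k = ln(0.1580 / 0.0490) / 0.03381
  = ln(3.224) / 0.03381 = 1.171 / 0.03381 = 34.63 h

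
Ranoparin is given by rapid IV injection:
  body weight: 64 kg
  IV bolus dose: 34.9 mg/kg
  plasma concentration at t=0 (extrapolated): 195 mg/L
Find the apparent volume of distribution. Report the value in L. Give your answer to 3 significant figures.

11.5 L

Dose = 34.9 × 64 = 2234 mg
Vd = Dose / C₀ = 2234 / 195 = 11.46 L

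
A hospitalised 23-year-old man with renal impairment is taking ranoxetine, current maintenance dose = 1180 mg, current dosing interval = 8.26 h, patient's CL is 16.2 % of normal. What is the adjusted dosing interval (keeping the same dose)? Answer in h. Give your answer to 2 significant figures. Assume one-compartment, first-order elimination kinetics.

51 h

To keep the same average steady-state level, dosing rate must scale with clearance.
CL ratio = 16.2 / 100 = 0.1620
New interval (same dose) = 8.26 / 0.1620 = 50.99 h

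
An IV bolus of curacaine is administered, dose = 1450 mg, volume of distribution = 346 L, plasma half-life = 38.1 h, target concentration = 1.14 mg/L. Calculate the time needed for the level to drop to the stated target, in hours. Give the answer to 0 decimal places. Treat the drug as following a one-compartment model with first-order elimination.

72 h

C₀ = Dose / Vd = 1450 / 346 = 4.191 mg/L
k = ln2 / t½ = 0.693147 / 38.1 = 0.01819 h⁻¹
t = ln(C₀ / C) / k = ln(4.191 / 1.14) / 0.01819
  = ln(3.676) / 0.01819 = 1.302 / 0.01819 = 71.58 h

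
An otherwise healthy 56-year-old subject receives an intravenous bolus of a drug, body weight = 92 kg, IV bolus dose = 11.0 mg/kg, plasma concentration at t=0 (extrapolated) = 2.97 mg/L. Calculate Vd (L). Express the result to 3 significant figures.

Dose = 11.0 × 92 = 1012 mg
Vd = Dose / C₀ = 1012 / 2.97 = 340.7 L

341 L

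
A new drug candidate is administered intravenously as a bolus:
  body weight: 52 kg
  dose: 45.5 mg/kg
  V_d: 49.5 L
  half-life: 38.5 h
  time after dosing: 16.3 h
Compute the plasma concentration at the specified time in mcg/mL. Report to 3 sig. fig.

Total dose = 45.5 × 52 = 2366 mg
C₀ = Dose / Vd = 2366 / 49.5 = 47.80 mg/L
k = ln2 / t½ = 0.693147 / 38.5 = 0.01800 h⁻¹
C = C₀ · e^(−k·t) = 47.80 × e^(−0.01800 × 16.3)
  = 47.80 × 0.7457 = 35.64 mg/L
(35.64 mg/L = 35.64 mcg/mL)

35.6 mcg/mL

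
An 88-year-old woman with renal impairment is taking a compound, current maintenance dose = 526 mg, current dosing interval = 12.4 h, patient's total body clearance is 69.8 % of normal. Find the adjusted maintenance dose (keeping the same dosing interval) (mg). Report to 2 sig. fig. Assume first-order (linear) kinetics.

370 mg

To keep the same average steady-state level, dosing rate must scale with clearance.
CL ratio = 69.8 / 100 = 0.6980
New dose (same interval) = 526 × 0.6980 = 367.1 mg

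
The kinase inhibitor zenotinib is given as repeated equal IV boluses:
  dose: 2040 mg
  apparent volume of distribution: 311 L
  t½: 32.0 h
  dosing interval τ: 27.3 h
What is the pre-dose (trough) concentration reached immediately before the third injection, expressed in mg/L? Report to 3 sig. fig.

C₀ per dose = Dose / Vd = 2040 / 311 = 6.559 mg/L
k = ln2 / t½ = 0.693147 / 32.0 = 0.02166 h⁻¹
Fraction remaining after one interval: r = e^(−kτ) = e^(−0.02166 × 27.3) = 0.5536
Before dose 3, 2 doses have been given (aged 1τ, 2τ).
C_trough = C₀ × (r + r²) = 6.559 × (0.5536 + 0.3065) = 5.641 mg/L

5.64 mg/L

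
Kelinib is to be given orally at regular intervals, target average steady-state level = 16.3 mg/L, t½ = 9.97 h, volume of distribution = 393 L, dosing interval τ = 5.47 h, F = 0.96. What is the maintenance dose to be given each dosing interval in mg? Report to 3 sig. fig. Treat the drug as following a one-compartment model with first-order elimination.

k = ln2 / t½ = 0.693147 / 9.97 = 0.06952 h⁻¹
CL = k × Vd = 0.06952 × 393 = 27.32 L/h
At steady state, F × (Dose/τ) = Css × CL.
Dose = Css × CL × τ / F = 16.3 × 27.32 × 5.47 / 0.96 = 2537 mg

2540 mg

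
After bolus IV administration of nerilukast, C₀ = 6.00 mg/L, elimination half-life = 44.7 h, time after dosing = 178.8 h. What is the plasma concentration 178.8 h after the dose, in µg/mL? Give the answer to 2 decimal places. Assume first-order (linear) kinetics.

k = ln2 / t½ = 0.693147 / 44.7 = 0.01551 h⁻¹
t / t½ = 178.8 / 44.7 = 4 half-lives
C = C₀ × (1/2)^4 = 6.000 × 0.06250 = 0.3750 mg/L
(0.3750 mg/L = 0.3750 µg/mL)

0.38 µg/mL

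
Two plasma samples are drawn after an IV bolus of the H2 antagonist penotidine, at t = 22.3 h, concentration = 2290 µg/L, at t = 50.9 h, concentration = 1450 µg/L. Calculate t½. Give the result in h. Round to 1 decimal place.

k = ln(C₁/C₂) / (t₂ − t₁) = ln(2290/1450) / (50.9 − 22.3)
  = 0.4570 / 28.60 = 0.01598 h⁻¹
t½ = ln2 / k = 0.693147 / 0.01598 = 43.38 h

43.4 h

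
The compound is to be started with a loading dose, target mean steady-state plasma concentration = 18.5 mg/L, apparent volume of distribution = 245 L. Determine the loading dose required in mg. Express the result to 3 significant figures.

LD = Css × Vd = 18.5 × 245 = 4533 mg

4530 mg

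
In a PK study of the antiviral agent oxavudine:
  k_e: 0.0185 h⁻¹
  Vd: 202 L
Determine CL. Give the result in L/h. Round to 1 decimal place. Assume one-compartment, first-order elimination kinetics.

3.7 L/h

CL = k × Vd = 0.0185 × 202 = 3.737 L/h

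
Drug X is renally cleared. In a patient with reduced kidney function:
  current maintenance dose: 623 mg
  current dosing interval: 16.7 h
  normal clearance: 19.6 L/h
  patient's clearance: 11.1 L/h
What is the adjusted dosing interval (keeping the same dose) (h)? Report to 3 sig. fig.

29.5 h

To keep the same average steady-state level, dosing rate must scale with clearance.
CL ratio = 11.1 / 19.6 = 0.5663
New interval (same dose) = 16.7 / 0.5663 = 29.49 h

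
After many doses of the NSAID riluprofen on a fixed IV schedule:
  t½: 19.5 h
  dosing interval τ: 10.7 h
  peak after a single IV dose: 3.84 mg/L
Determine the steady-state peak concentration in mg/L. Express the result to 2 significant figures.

12 mg/L

k = ln2 / t½ = 0.693147 / 19.5 = 0.03555 h⁻¹
e^(−kτ) = e^(−0.03555 × 10.7) = 0.6836
Accumulation ratio R = 1 / (1 − e^(−kτ)) = 1 / (1 − 0.6836) = 3.161
Steady-state peak = C₀ × R = 3.84 × 3.161 = 12.14 mg/L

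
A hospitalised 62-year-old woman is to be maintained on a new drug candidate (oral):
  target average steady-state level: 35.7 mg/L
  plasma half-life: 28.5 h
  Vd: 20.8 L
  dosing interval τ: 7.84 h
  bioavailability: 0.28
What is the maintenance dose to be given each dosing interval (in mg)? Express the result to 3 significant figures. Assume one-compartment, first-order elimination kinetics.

506 mg

k = ln2 / t½ = 0.693147 / 28.5 = 0.02432 h⁻¹
CL = k × Vd = 0.02432 × 20.8 = 0.5059 L/h
At steady state, F × (Dose/τ) = Css × CL.
Dose = Css × CL × τ / F = 35.7 × 0.5059 × 7.84 / 0.28 = 505.7 mg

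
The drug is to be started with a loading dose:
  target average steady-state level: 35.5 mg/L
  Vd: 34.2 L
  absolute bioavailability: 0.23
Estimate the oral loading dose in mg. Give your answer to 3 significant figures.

5280 mg

LD = Css × Vd / F = 35.5 × 34.2 / 0.23 = 5279 mg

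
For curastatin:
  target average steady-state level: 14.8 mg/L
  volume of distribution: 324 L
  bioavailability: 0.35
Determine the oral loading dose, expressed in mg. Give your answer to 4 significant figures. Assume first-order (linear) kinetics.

LD = Css × Vd / F = 14.8 × 324 / 0.35 = 13700 mg

13700 mg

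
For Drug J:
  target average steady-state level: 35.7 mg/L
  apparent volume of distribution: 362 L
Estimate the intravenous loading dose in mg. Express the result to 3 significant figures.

LD = Css × Vd = 35.7 × 362 = 12920 mg

12900 mg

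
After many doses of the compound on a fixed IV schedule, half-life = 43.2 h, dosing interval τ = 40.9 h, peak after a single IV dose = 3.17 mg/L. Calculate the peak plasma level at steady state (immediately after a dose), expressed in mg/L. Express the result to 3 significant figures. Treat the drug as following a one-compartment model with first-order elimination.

k = ln2 / t½ = 0.693147 / 43.2 = 0.01605 h⁻¹
e^(−kτ) = e^(−0.01605 × 40.9) = 0.5187
Accumulation ratio R = 1 / (1 − e^(−kτ)) = 1 / (1 − 0.5187) = 2.078
Steady-state peak = C₀ × R = 3.17 × 2.078 = 6.587 mg/L

6.59 mg/L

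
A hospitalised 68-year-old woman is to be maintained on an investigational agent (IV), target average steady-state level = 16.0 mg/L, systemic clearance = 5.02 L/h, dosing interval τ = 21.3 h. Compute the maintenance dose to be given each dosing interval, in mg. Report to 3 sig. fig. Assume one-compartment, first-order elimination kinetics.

1710 mg

At steady state, Dose/τ = Css × CL.
Dose = Css × CL × τ = 16.0 × 5.020 × 21.3 = 1711 mg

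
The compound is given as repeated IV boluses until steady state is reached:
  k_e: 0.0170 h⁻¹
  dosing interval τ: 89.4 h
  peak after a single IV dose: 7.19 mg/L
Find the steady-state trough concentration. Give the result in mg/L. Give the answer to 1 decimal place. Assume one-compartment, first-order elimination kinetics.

e^(−kτ) = e^(−0.01700 × 89.4) = 0.2188
Accumulation ratio R = 1 / (1 − e^(−kτ)) = 1 / (1 − 0.2188) = 1.280
Steady-state trough = C₀ × R × e^(−kτ) = 7.19 × 1.280 × 0.2188 = 2.014 mg/L

2.0 mg/L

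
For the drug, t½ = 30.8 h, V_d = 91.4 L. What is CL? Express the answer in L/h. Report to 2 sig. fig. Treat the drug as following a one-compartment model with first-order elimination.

2.1 L/h

k = ln2 / t½ = 0.693147 / 30.8 = 0.02250 h⁻¹
CL = k × Vd = 0.02250 × 91.4 = 2.057 L/h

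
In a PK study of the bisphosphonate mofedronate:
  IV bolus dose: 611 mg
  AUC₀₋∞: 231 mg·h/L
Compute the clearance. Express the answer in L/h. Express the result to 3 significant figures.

2.65 L/h

CL = Dose / AUC = 611 / 231 = 2.645 L/h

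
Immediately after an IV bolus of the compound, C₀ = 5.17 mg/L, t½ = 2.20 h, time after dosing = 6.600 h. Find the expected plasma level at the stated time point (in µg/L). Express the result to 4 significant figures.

k = ln2 / t½ = 0.693147 / 2.20 = 0.3151 h⁻¹
t / t½ = 6.600 / 2.20 = 3 half-lives
C = C₀ × (1/2)^3 = 5.170 × 0.1250 = 0.6463 mg/L
Convert: 0.6463 mg/L × 1000 = 646.3 µg/L

646.3 µg/L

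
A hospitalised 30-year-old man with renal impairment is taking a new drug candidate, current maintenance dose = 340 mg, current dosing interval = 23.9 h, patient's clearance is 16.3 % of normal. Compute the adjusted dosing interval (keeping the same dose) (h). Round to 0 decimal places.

To keep the same average steady-state level, dosing rate must scale with clearance.
CL ratio = 16.3 / 100 = 0.1630
New interval (same dose) = 23.9 / 0.1630 = 146.6 h

147 h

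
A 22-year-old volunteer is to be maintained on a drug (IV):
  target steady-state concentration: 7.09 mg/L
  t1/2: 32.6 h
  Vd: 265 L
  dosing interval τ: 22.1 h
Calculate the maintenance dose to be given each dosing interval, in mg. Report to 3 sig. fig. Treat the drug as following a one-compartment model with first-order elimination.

883 mg

k = ln2 / t½ = 0.693147 / 32.6 = 0.02126 h⁻¹
CL = k × Vd = 0.02126 × 265 = 5.634 L/h
At steady state, Dose/τ = Css × CL.
Dose = Css × CL × τ = 7.09 × 5.634 × 22.1 = 882.8 mg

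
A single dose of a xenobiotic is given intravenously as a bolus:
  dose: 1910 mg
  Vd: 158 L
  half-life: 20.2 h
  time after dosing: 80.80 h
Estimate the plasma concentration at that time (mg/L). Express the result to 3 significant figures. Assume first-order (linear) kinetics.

C₀ = Dose / Vd = 1910 / 158 = 12.09 mg/L
k = ln2 / t½ = 0.693147 / 20.2 = 0.03431 h⁻¹
t / t½ = 80.80 / 20.2 = 4 half-lives
C = C₀ × (1/2)^4 = 12.09 × 0.06250 = 0.7556 mg/L

0.756 mg/L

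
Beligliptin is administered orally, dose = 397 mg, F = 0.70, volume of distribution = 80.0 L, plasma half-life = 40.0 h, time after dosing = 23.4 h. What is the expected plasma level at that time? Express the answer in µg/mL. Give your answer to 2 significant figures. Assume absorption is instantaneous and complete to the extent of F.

2.3 µg/mL

Amount reaching circulation = F × Dose = 0.70 × 397.0 = 277.9 mg
C₀ = F·Dose / Vd = 277.9 / 80.0 = 3.474 mg/L
k = ln2 / t½ = 0.693147 / 40.0 = 0.01733 h⁻¹
C = C₀ · e^(−k·t) = 3.474 × e^(−0.01733 × 23.4)
  = 3.474 × 0.6666 = 2.316 mg/L
(2.316 mg/L = 2.316 µg/mL)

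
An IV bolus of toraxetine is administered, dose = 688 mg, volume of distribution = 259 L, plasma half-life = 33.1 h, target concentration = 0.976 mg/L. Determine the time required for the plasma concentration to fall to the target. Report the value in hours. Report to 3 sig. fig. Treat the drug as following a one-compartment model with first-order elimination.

47.8 h

C₀ = Dose / Vd = 688.0 / 259 = 2.656 mg/L
k = ln2 / t½ = 0.693147 / 33.1 = 0.02094 h⁻¹
t = ln(C₀ / C) / k = ln(2.656 / 0.976) / 0.02094
  = ln(2.721) / 0.02094 = 1.001 / 0.02094 = 47.80 h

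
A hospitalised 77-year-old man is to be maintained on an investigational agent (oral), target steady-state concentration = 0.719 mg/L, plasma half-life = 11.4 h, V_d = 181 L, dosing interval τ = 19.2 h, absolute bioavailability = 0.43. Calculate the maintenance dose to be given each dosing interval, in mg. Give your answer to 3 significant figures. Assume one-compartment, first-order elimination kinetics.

353 mg

k = ln2 / t½ = 0.693147 / 11.4 = 0.06080 h⁻¹
CL = k × Vd = 0.06080 × 181 = 11.00 L/h
At steady state, F × (Dose/τ) = Css × CL.
Dose = Css × CL × τ / F = 0.719 × 11.00 × 19.2 / 0.43 = 353.1 mg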